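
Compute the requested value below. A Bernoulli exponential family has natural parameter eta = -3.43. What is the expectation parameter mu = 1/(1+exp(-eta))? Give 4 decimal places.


Dual coordinate (expectation parameter) for Bernoulli:
mu = 1/(1+exp(-eta)).
eta = -3.43.
exp(-eta) = exp(3.43) = 30.876643.
mu = 1/(1+30.876643) = 0.0314

0.0314


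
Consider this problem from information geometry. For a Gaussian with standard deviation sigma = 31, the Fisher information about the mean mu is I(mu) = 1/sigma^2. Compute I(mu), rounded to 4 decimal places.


The Fisher information for the mean of a normal distribution is I(mu) = 1/sigma^2.
sigma = 31, so sigma^2 = 961.
I(mu) = 1/961 = 0.0010

0.0010


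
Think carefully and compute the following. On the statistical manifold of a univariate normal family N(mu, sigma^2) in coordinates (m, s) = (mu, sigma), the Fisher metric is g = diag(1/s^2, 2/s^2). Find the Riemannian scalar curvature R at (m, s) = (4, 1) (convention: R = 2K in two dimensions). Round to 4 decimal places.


The metric has the form g = (A dm^2 + B ds^2)/s^2 with A = 1, B = 2.
Substitute u = sqrt(A/B)*m: g = B*(du^2 + ds^2)/s^2, i.e. B times the
Poincare upper half-plane metric, which has constant Gaussian curvature -1.
Scaling a 2D metric by a constant c divides the Gaussian curvature by c,
so K = -1/B = -1/(2) = -0.5000 everywhere (the point (m, s) = (4, 1) is irrelevant:
the curvature is constant).
Scalar curvature in dimension 2: R = 2K = -2/(2) = -1.0000.

-1.0000


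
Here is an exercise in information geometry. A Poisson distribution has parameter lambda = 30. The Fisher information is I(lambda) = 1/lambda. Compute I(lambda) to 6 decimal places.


Fisher information for Poisson: I(lambda) = 1/lambda.
lambda = 30.
I(lambda) = 1/30 = 0.033333

0.033333


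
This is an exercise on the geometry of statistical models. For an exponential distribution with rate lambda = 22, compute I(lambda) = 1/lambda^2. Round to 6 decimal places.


Fisher information for exponential: I(lambda) = 1/lambda^2.
lambda = 22, lambda^2 = 484.
I = 1/484 = 0.002066

0.002066


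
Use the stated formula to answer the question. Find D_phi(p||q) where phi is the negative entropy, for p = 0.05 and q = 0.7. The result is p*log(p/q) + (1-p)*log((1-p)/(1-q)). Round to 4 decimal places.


Bregman divergence with negative entropy generator:
D = p*log(p/q) + (1-p)*log((1-p)/(1-q)).
p = 0.05, q = 0.7.
p*log(p/q) = 0.05*log(0.05/0.7) = -0.131953.
(1-p)*log((1-p)/(1-q)) = 0.95*log(0.95/0.3) = 1.095046.
D = -0.131953 + 1.095046 = 0.9631

0.9631


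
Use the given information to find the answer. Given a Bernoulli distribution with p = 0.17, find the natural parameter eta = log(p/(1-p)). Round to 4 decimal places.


Natural parameter for Bernoulli: eta = log(p/(1-p)).
p = 0.17, 1-p = 0.83.
p/(1-p) = 0.204819.
eta = log(0.204819) = -1.5856

-1.5856


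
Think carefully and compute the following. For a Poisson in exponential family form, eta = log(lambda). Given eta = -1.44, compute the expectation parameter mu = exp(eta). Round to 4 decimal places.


Expectation parameter for Poisson exponential family:
mu = exp(eta).
eta = -1.44.
mu = exp(-1.44) = 0.2369

0.2369


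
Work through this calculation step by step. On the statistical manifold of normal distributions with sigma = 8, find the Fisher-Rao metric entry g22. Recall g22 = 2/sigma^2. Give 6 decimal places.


For the 2-parameter normal family, the Fisher metric has:
  g11 = 1/sigma^2, g22 = 2/sigma^2.
sigma = 8, sigma^2 = 64.
g22 = 0.031250

0.031250


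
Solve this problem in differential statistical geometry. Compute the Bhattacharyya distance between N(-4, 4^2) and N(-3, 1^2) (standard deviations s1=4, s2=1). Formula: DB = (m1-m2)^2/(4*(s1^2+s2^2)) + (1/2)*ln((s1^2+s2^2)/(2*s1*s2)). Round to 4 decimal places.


Bhattacharyya distance between two Gaussians:
DB = (m1-m2)^2/(4*(s1^2+s2^2)) + (1/2)*ln((s1^2+s2^2)/(2*s1*s2)).
(m1-m2)^2 = (-1)^2 = 1.
s1^2+s2^2 = 16 + 1 = 17.
term1 = 1/68 = 0.014706.
term2 = 0.5*ln(17/8.0) = 0.376886.
DB = 0.014706 + 0.376886 = 0.3916

0.3916


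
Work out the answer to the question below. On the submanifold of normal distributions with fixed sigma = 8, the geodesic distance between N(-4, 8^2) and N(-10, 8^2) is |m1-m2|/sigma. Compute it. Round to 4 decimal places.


On the fixed-variance normal subfamily, geodesic distance = |m1-m2|/sigma.
|-4 - -10| = 6.
sigma = 8.
d = 6/8 = 0.7500

0.7500


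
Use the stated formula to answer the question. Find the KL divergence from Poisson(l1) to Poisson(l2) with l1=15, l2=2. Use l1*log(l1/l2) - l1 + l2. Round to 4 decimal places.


KL divergence for Poisson:
KL = l1*log(l1/l2) - l1 + l2.
l1 = 15, l2 = 2.
log(15/2) = 2.014903.
l1*log(l1/l2) = 15 * 2.014903 = 30.223545.
KL = 30.223545 - 15 + 2 = 17.2235

17.2235


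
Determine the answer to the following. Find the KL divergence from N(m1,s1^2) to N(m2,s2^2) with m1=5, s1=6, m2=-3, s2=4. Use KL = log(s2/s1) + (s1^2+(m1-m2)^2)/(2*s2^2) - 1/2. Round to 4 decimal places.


KL divergence between normal distributions:
KL = log(s2/s1) + (s1^2 + (m1-m2)^2)/(2*s2^2) - 1/2.
log(4/6) = -0.405465.
(6^2 + (5--3)^2)/(2*4^2) = (36 + 64)/32 = 3.125.
KL = -0.405465 + 3.125 - 0.5 = 2.2195

2.2195


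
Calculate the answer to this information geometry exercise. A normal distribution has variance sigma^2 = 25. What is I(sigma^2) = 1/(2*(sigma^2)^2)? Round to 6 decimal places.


Fisher information for variance: I(sigma^2) = 1/(2*sigma^4).
sigma^2 = 25, so sigma^4 = 625.
I = 1/(2*625) = 1/1250 = 0.000800

0.000800


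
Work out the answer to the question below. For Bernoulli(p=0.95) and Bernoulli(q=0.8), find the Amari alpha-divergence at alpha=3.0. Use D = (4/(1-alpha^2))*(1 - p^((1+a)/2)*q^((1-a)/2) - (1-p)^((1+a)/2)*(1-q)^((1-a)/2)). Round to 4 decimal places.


Amari alpha-divergence:
D = (4/(1-alpha^2))*(1 - p^((1+a)/2)*q^((1-a)/2) - (1-p)^((1+a)/2)*(1-q)^((1-a)/2)).
alpha = 3.0, p = 0.95, q = 0.8.
e1 = (1+alpha)/2 = 2.0, e2 = (1-alpha)/2 = -1.0.
t1 = p^e1 * q^e2 = 0.95^2.0 * 0.8^-1.0 = 1.128125.
t2 = (1-p)^e1 * (1-q)^e2 = 0.05^2.0 * 0.2^-1.0 = 0.0125.
4/(1-alpha^2) = -0.5.
D = -0.5*(1 - 1.128125 - 0.0125) = 0.0703

0.0703


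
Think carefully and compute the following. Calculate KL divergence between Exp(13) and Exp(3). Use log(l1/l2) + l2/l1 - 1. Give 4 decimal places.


KL divergence for exponential family:
KL = log(l1/l2) + l2/l1 - 1.
log(13/3) = 1.466337.
3/13 = 0.230769.
KL = 1.466337 + 0.230769 - 1 = 0.6971

0.6971


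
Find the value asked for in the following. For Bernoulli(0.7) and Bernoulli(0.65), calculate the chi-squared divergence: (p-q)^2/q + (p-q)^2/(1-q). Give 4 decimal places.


Chi-squared divergence between Bernoulli distributions:
chi^2 = (p-q)^2/q + (p-q)^2/(1-q).
p = 0.7, q = 0.65, p-q = 0.05.
(p-q)^2 = 0.0025.
term1 = 0.0025/0.65 = 0.003846.
term2 = 0.0025/0.35 = 0.007143.
chi^2 = 0.003846 + 0.007143 = 0.0110

0.0110


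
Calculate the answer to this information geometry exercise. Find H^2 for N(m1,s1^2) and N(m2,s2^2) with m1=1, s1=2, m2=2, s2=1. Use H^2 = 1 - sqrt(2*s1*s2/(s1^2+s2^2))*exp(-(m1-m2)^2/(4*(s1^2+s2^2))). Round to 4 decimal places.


Squared Hellinger distance for Gaussians:
H^2 = 1 - sqrt(2*s1*s2/(s1^2+s2^2)) * exp(-(m1-m2)^2/(4*(s1^2+s2^2))).
s1^2 = 4, s2^2 = 1, s1^2+s2^2 = 5.
sqrt(2*2*1/(5)) = 0.894427.
(m1-m2)^2 = (-1)^2 = 1.
exp(-1/(4*5)) = exp(-0.05) = 0.951229.
H^2 = 1 - 0.894427*0.951229 = 0.1492

0.1492


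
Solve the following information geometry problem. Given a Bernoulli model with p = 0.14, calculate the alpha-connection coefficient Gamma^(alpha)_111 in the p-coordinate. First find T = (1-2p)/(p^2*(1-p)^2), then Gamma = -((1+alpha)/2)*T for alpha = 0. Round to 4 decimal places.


Skewness (Amari-Chentsov) tensor: T = (1-2p)/(p^2*(1-p)^2).
p = 0.14, 1-2p = 0.72, p^2 = 0.0196, (1-p)^2 = 0.7396.
T = 0.72/(0.0196 * 0.7396) = 49.668326.
In the p-coordinate, Gamma^(alpha) = Gamma^(0) - (alpha/2)*T with Gamma^(0) = (1/2)*g'(p) = -T/2,
so Gamma^(alpha) = -((1+alpha)/2)*T.
alpha = 0, -(1+alpha)/2 = -0.5.
Gamma = -0.5 * 49.668326 = -24.8342

-24.8342


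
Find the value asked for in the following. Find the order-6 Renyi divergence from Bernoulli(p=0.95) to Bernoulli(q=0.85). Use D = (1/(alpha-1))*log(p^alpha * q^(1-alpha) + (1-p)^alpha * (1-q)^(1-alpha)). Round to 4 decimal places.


Renyi divergence of order alpha between Bernoulli distributions:
D = (1/(alpha-1))*log(p^alpha * q^(1-alpha) + (1-p)^alpha * (1-q)^(1-alpha)).
alpha = 6, p = 0.95, q = 0.85.
p^alpha * q^(1-alpha) = 0.95^6 * 0.85^-5 = 1.656712.
(1-p)^alpha * (1-q)^(1-alpha) = 0.05^6 * 0.15^-5 = 0.000206.
sum = 1.656712 + 0.000206 = 1.656918.
D = (1/5)*log(1.656918) = 0.1010

0.1010


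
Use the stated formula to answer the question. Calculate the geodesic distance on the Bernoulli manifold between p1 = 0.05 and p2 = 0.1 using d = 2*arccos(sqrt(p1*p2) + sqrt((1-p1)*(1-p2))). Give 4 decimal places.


Geodesic distance on Bernoulli manifold:
d(p1,p2) = 2*arccos(sqrt(p1*p2) + sqrt((1-p1)*(1-p2))).
sqrt(p1*p2) = sqrt(0.05*0.1) = 0.070711.
sqrt((1-p1)*(1-p2)) = sqrt(0.95*0.9) = 0.924662.
arg = 0.070711 + 0.924662 = 0.995373.
d = 2*arccos(0.995373) = 0.1925

0.1925


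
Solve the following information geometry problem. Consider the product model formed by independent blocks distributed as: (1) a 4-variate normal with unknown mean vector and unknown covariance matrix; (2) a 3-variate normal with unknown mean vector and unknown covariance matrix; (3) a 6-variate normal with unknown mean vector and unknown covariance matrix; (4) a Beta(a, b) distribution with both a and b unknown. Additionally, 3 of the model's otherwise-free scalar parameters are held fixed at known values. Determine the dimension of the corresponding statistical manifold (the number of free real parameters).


The dimension of a statistical manifold equals the number of free
(independent) real parameters of the model. For a product of independent
blocks the parameter counts add.
- 4-variate normal: 4 (mean) + 4*5/2 = 10 (symmetric covariance) = 14.
- 3-variate normal: 3 (mean) + 3*4/2 = 6 (symmetric covariance) = 9.
- 6-variate normal: 6 (mean) + 6*7/2 = 21 (symmetric covariance) = 27.
- Beta (a, b): 2.
Total = 14 + 9 + 27 + 2 = 52.
3 parameter(s) fixed at known values: 52 - 3 = 49.
Dimension = 49

49


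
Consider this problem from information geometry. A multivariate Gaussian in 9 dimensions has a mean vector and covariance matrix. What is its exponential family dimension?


Exponential family dimension calculation:
For 9-dim MVN: mean has 9 params, covariance has 9*10/2 = 45 unique entries.
Total dim = 9 + 45 = 54.

54


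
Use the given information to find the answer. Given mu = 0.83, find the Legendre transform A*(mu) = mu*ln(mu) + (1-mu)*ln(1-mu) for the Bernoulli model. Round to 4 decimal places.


Legendre transform for Bernoulli:
A*(mu) = mu*log(mu) + (1-mu)*log(1-mu).
mu = 0.83, 1-mu = 0.17.
mu*log(mu) = 0.83*log(0.83) = -0.154654.
(1-mu)*log(1-mu) = 0.17*log(0.17) = -0.301233.
A* = -0.154654 + -0.301233 = -0.4559

-0.4559


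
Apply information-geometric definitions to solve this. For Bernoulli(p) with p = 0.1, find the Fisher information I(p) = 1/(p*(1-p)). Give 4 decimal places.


For Bernoulli(p), Fisher information is I(p) = 1/(p*(1-p)).
p = 0.1, 1-p = 0.9.
p*(1-p) = 0.09.
I(p) = 1/0.09 = 11.1111

11.1111


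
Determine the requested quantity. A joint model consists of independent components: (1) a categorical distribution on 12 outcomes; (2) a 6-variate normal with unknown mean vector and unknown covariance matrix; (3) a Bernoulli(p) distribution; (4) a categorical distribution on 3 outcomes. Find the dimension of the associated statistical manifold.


The dimension of a statistical manifold equals the number of free
(independent) real parameters of the model. For a product of independent
blocks the parameter counts add.
- categorical on 12 outcomes (probabilities sum to 1): 12-1 = 11.
- 6-variate normal: 6 (mean) + 6*7/2 = 21 (symmetric covariance) = 27.
- Bernoulli (p): 1.
- categorical on 3 outcomes (probabilities sum to 1): 3-1 = 2.
Total = 11 + 27 + 1 + 2 = 41.
Dimension = 41

41


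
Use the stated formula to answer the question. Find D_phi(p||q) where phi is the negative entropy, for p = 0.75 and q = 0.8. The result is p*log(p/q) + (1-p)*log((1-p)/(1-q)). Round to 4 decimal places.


Bregman divergence with negative entropy generator:
D = p*log(p/q) + (1-p)*log((1-p)/(1-q)).
p = 0.75, q = 0.8.
p*log(p/q) = 0.75*log(0.75/0.8) = -0.048404.
(1-p)*log((1-p)/(1-q)) = 0.25*log(0.25/0.2) = 0.055786.
D = -0.048404 + 0.055786 = 0.0074

0.0074


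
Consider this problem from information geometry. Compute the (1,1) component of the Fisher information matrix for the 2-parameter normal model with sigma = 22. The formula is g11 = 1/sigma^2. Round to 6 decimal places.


For the 2-parameter normal family, the Fisher metric has:
  g11 = 1/sigma^2, g22 = 2/sigma^2.
sigma = 22, sigma^2 = 484.
g11 = 0.002066

0.002066


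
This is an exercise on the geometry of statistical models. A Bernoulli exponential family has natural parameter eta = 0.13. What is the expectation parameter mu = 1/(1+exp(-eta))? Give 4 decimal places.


Dual coordinate (expectation parameter) for Bernoulli:
mu = 1/(1+exp(-eta)).
eta = 0.13.
exp(-eta) = exp(-0.13) = 0.878095.
mu = 1/(1+0.878095) = 0.5325

0.5325


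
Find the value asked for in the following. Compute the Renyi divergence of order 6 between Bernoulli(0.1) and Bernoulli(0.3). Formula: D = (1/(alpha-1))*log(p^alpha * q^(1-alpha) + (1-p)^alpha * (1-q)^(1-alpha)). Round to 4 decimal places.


Renyi divergence of order alpha between Bernoulli distributions:
D = (1/(alpha-1))*log(p^alpha * q^(1-alpha) + (1-p)^alpha * (1-q)^(1-alpha)).
alpha = 6, p = 0.1, q = 0.3.
p^alpha * q^(1-alpha) = 0.1^6 * 0.3^-5 = 0.000412.
(1-p)^alpha * (1-q)^(1-alpha) = 0.9^6 * 0.7^-5 = 3.162022.
sum = 0.000412 + 3.162022 = 3.162433.
D = (1/5)*log(3.162433) = 0.2303

0.2303


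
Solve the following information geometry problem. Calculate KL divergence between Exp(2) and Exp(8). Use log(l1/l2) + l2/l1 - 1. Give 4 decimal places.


KL divergence for exponential family:
KL = log(l1/l2) + l2/l1 - 1.
log(2/8) = -1.386294.
8/2 = 4.0.
KL = -1.386294 + 4.0 - 1 = 1.6137

1.6137


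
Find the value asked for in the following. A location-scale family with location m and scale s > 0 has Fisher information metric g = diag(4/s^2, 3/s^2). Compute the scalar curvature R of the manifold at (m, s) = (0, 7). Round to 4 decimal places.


The metric has the form g = (A dm^2 + B ds^2)/s^2 with A = 4, B = 3.
Substitute u = sqrt(A/B)*m: g = B*(du^2 + ds^2)/s^2, i.e. B times the
Poincare upper half-plane metric, which has constant Gaussian curvature -1.
Scaling a 2D metric by a constant c divides the Gaussian curvature by c,
so K = -1/B = -1/(3) = -0.3333 everywhere (the point (m, s) = (0, 7) is irrelevant:
the curvature is constant).
Scalar curvature in dimension 2: R = 2K = -2/(3) = -0.6667.

-0.6667


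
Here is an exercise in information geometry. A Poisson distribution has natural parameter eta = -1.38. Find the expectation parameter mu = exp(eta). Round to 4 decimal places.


Expectation parameter for Poisson exponential family:
mu = exp(eta).
eta = -1.38.
mu = exp(-1.38) = 0.2516

0.2516


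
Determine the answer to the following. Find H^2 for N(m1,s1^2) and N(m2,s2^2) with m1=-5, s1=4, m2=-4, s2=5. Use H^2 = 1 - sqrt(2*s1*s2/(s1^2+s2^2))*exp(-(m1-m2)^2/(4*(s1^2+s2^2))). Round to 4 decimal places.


Squared Hellinger distance for Gaussians:
H^2 = 1 - sqrt(2*s1*s2/(s1^2+s2^2)) * exp(-(m1-m2)^2/(4*(s1^2+s2^2))).
s1^2 = 16, s2^2 = 25, s1^2+s2^2 = 41.
sqrt(2*4*5/(41)) = 0.98773.
(m1-m2)^2 = (-1)^2 = 1.
exp(-1/(4*41)) = exp(-0.006098) = 0.993921.
H^2 = 1 - 0.98773*0.993921 = 0.0183

0.0183


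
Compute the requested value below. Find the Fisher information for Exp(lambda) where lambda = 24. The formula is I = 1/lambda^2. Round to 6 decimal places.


Fisher information for exponential: I(lambda) = 1/lambda^2.
lambda = 24, lambda^2 = 576.
I = 1/576 = 0.001736

0.001736


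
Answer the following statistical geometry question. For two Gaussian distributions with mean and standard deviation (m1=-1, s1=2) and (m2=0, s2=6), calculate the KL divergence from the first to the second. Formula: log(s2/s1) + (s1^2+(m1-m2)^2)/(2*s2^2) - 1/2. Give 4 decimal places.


KL divergence between normal distributions:
KL = log(s2/s1) + (s1^2 + (m1-m2)^2)/(2*s2^2) - 1/2.
log(6/2) = 1.098612.
(2^2 + (-1-0)^2)/(2*6^2) = (4 + 1)/72 = 0.069444.
KL = 1.098612 + 0.069444 - 0.5 = 0.6681

0.6681


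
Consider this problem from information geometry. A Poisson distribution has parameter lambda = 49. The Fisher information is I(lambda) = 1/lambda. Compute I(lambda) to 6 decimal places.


Fisher information for Poisson: I(lambda) = 1/lambda.
lambda = 49.
I(lambda) = 1/49 = 0.020408

0.020408


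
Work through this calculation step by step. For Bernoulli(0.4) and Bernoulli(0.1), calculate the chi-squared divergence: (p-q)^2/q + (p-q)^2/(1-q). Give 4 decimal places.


Chi-squared divergence between Bernoulli distributions:
chi^2 = (p-q)^2/q + (p-q)^2/(1-q).
p = 0.4, q = 0.1, p-q = 0.3.
(p-q)^2 = 0.09.
term1 = 0.09/0.1 = 0.9.
term2 = 0.09/0.9 = 0.1.
chi^2 = 0.9 + 0.1 = 1.0000

1.0000


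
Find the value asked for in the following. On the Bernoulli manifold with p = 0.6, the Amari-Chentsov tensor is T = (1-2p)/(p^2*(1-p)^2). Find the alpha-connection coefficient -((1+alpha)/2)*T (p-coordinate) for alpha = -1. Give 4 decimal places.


Skewness (Amari-Chentsov) tensor: T = (1-2p)/(p^2*(1-p)^2).
p = 0.6, 1-2p = -0.2, p^2 = 0.36, (1-p)^2 = 0.16.
T = -0.2/(0.36 * 0.16) = -3.472222.
In the p-coordinate, Gamma^(alpha) = Gamma^(0) - (alpha/2)*T with Gamma^(0) = (1/2)*g'(p) = -T/2,
so Gamma^(alpha) = -((1+alpha)/2)*T.
alpha = -1, -(1+alpha)/2 = 0.0.
Gamma = 0.0 * -3.472222 = 0.0000

0.0000


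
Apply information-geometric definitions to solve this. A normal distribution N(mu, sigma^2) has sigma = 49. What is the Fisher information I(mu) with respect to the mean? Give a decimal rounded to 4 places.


The Fisher information for the mean of a normal distribution is I(mu) = 1/sigma^2.
sigma = 49, so sigma^2 = 2401.
I(mu) = 1/2401 = 0.0004

0.0004


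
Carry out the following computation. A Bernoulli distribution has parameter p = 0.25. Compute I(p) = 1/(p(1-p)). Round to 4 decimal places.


For Bernoulli(p), Fisher information is I(p) = 1/(p*(1-p)).
p = 0.25, 1-p = 0.75.
p*(1-p) = 0.1875.
I(p) = 1/0.1875 = 5.3333

5.3333


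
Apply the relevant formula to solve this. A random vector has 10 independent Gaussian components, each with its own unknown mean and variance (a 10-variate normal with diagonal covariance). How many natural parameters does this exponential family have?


Exponential family dimension calculation:
Each univariate normal has two natural parameters (mu/sigma^2 and -1/(2 sigma^2)).
With 10 independent components, dim = 2 * 10 = 20.

20


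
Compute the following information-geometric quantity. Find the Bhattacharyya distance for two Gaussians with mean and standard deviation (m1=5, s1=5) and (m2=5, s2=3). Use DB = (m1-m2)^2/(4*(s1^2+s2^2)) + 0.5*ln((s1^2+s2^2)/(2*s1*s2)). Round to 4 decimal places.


Bhattacharyya distance between two Gaussians:
DB = (m1-m2)^2/(4*(s1^2+s2^2)) + (1/2)*ln((s1^2+s2^2)/(2*s1*s2)).
(m1-m2)^2 = (0)^2 = 0.
s1^2+s2^2 = 25 + 9 = 34.
term1 = 0/136 = 0.0.
term2 = 0.5*ln(34/30.0) = 0.062582.
DB = 0.0 + 0.062582 = 0.0626

0.0626


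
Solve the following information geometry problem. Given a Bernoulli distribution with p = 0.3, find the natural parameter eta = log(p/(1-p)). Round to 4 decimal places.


Natural parameter for Bernoulli: eta = log(p/(1-p)).
p = 0.3, 1-p = 0.7.
p/(1-p) = 0.428571.
eta = log(0.428571) = -0.8473

-0.8473


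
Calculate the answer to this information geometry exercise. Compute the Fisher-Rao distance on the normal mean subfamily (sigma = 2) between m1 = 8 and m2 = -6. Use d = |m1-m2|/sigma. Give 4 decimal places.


On the fixed-variance normal subfamily, geodesic distance = |m1-m2|/sigma.
|8 - -6| = 14.
sigma = 2.
d = 14/2 = 7.0000

7.0000


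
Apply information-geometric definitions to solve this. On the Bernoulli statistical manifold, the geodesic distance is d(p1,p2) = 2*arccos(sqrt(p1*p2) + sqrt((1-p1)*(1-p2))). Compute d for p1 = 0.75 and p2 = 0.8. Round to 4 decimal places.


Geodesic distance on Bernoulli manifold:
d(p1,p2) = 2*arccos(sqrt(p1*p2) + sqrt((1-p1)*(1-p2))).
sqrt(p1*p2) = sqrt(0.75*0.8) = 0.774597.
sqrt((1-p1)*(1-p2)) = sqrt(0.25*0.2) = 0.223607.
arg = 0.774597 + 0.223607 = 0.998203.
d = 2*arccos(0.998203) = 0.1199

0.1199


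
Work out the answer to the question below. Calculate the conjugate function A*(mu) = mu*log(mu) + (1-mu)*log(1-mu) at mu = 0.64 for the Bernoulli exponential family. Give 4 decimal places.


Legendre transform for Bernoulli:
A*(mu) = mu*log(mu) + (1-mu)*log(1-mu).
mu = 0.64, 1-mu = 0.36.
mu*log(mu) = 0.64*log(0.64) = -0.285624.
(1-mu)*log(1-mu) = 0.36*log(0.36) = -0.367794.
A* = -0.285624 + -0.367794 = -0.6534

-0.6534


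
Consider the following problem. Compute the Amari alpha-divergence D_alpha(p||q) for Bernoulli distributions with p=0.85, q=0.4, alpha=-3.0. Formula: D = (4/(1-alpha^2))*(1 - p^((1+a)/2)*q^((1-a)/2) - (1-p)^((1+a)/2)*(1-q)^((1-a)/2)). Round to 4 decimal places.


Amari alpha-divergence:
D = (4/(1-alpha^2))*(1 - p^((1+a)/2)*q^((1-a)/2) - (1-p)^((1+a)/2)*(1-q)^((1-a)/2)).
alpha = -3.0, p = 0.85, q = 0.4.
e1 = (1+alpha)/2 = -1.0, e2 = (1-alpha)/2 = 2.0.
t1 = p^e1 * q^e2 = 0.85^-1.0 * 0.4^2.0 = 0.188235.
t2 = (1-p)^e1 * (1-q)^e2 = 0.15^-1.0 * 0.6^2.0 = 2.4.
4/(1-alpha^2) = -0.5.
D = -0.5*(1 - 0.188235 - 2.4) = 0.7941

0.7941


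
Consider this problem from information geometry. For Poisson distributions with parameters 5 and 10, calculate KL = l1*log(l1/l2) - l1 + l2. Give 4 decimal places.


KL divergence for Poisson:
KL = l1*log(l1/l2) - l1 + l2.
l1 = 5, l2 = 10.
log(5/10) = -0.693147.
l1*log(l1/l2) = 5 * -0.693147 = -3.465736.
KL = -3.465736 - 5 + 10 = 1.5343

1.5343


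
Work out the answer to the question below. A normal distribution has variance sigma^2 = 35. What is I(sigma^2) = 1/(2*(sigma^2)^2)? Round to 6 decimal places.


Fisher information for variance: I(sigma^2) = 1/(2*sigma^4).
sigma^2 = 35, so sigma^4 = 1225.
I = 1/(2*1225) = 1/2450 = 0.000408

0.000408


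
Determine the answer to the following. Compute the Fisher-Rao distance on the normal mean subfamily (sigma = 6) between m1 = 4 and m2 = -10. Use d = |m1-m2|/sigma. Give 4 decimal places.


On the fixed-variance normal subfamily, geodesic distance = |m1-m2|/sigma.
|4 - -10| = 14.
sigma = 6.
d = 14/6 = 2.3333

2.3333


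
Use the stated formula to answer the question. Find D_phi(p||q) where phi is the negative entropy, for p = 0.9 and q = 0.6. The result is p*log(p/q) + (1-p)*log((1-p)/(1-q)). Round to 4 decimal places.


Bregman divergence with negative entropy generator:
D = p*log(p/q) + (1-p)*log((1-p)/(1-q)).
p = 0.9, q = 0.6.
p*log(p/q) = 0.9*log(0.9/0.6) = 0.364919.
(1-p)*log((1-p)/(1-q)) = 0.1*log(0.1/0.4) = -0.138629.
D = 0.364919 + -0.138629 = 0.2263

0.2263


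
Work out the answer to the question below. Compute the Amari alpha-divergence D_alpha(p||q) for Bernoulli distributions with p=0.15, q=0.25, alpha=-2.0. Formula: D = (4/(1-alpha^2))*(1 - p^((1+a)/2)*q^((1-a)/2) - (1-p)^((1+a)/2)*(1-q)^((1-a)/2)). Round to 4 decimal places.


Amari alpha-divergence:
D = (4/(1-alpha^2))*(1 - p^((1+a)/2)*q^((1-a)/2) - (1-p)^((1+a)/2)*(1-q)^((1-a)/2)).
alpha = -2.0, p = 0.15, q = 0.25.
e1 = (1+alpha)/2 = -0.5, e2 = (1-alpha)/2 = 1.5.
t1 = p^e1 * q^e2 = 0.15^-0.5 * 0.25^1.5 = 0.322749.
t2 = (1-p)^e1 * (1-q)^e2 = 0.85^-0.5 * 0.75^1.5 = 0.704502.
4/(1-alpha^2) = -1.333333.
D = -1.333333*(1 - 0.322749 - 0.704502) = 0.0363

0.0363


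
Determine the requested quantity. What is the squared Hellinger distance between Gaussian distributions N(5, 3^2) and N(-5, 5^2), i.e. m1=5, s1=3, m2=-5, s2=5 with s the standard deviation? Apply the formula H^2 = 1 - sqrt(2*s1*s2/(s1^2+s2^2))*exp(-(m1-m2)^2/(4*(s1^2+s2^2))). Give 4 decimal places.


Squared Hellinger distance for Gaussians:
H^2 = 1 - sqrt(2*s1*s2/(s1^2+s2^2)) * exp(-(m1-m2)^2/(4*(s1^2+s2^2))).
s1^2 = 9, s2^2 = 25, s1^2+s2^2 = 34.
sqrt(2*3*5/(34)) = 0.939336.
(m1-m2)^2 = (10)^2 = 100.
exp(-100/(4*34)) = exp(-0.735294) = 0.479364.
H^2 = 1 - 0.939336*0.479364 = 0.5497

0.5497


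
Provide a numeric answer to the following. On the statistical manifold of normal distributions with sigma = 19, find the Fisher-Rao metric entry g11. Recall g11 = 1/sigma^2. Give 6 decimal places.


For the 2-parameter normal family, the Fisher metric has:
  g11 = 1/sigma^2, g22 = 2/sigma^2.
sigma = 19, sigma^2 = 361.
g11 = 0.002770

0.002770


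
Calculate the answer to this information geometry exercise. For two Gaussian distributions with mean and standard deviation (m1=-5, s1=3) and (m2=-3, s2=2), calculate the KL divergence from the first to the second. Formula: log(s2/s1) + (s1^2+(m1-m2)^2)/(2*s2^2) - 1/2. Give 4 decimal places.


KL divergence between normal distributions:
KL = log(s2/s1) + (s1^2 + (m1-m2)^2)/(2*s2^2) - 1/2.
log(2/3) = -0.405465.
(3^2 + (-5--3)^2)/(2*2^2) = (9 + 4)/8 = 1.625.
KL = -0.405465 + 1.625 - 0.5 = 0.7195

0.7195


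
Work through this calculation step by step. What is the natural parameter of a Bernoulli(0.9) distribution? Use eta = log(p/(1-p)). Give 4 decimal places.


Natural parameter for Bernoulli: eta = log(p/(1-p)).
p = 0.9, 1-p = 0.1.
p/(1-p) = 9.0.
eta = log(9.0) = 2.1972

2.1972


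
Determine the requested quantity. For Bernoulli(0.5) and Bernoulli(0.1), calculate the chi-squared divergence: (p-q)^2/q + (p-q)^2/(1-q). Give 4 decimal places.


Chi-squared divergence between Bernoulli distributions:
chi^2 = (p-q)^2/q + (p-q)^2/(1-q).
p = 0.5, q = 0.1, p-q = 0.4.
(p-q)^2 = 0.16.
term1 = 0.16/0.1 = 1.6.
term2 = 0.16/0.9 = 0.177778.
chi^2 = 1.6 + 0.177778 = 1.7778

1.7778


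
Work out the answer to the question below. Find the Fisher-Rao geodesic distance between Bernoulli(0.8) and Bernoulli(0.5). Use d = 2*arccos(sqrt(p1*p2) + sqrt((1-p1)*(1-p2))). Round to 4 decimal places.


Geodesic distance on Bernoulli manifold:
d(p1,p2) = 2*arccos(sqrt(p1*p2) + sqrt((1-p1)*(1-p2))).
sqrt(p1*p2) = sqrt(0.8*0.5) = 0.632456.
sqrt((1-p1)*(1-p2)) = sqrt(0.2*0.5) = 0.316228.
arg = 0.632456 + 0.316228 = 0.948683.
d = 2*arccos(0.948683) = 0.6435

0.6435


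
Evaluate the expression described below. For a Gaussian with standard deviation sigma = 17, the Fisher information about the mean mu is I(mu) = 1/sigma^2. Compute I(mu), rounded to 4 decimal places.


The Fisher information for the mean of a normal distribution is I(mu) = 1/sigma^2.
sigma = 17, so sigma^2 = 289.
I(mu) = 1/289 = 0.0035

0.0035


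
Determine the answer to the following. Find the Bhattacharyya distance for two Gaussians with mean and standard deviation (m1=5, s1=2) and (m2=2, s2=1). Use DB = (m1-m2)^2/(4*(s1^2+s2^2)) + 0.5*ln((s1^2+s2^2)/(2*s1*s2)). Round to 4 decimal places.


Bhattacharyya distance between two Gaussians:
DB = (m1-m2)^2/(4*(s1^2+s2^2)) + (1/2)*ln((s1^2+s2^2)/(2*s1*s2)).
(m1-m2)^2 = (3)^2 = 9.
s1^2+s2^2 = 4 + 1 = 5.
term1 = 9/20 = 0.45.
term2 = 0.5*ln(5/4.0) = 0.111572.
DB = 0.45 + 0.111572 = 0.5616

0.5616


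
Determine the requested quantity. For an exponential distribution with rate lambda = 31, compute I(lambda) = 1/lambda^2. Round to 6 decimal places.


Fisher information for exponential: I(lambda) = 1/lambda^2.
lambda = 31, lambda^2 = 961.
I = 1/961 = 0.001041

0.001041


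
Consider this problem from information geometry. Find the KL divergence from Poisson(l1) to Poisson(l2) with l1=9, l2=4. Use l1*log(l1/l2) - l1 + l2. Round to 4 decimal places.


KL divergence for Poisson:
KL = l1*log(l1/l2) - l1 + l2.
l1 = 9, l2 = 4.
log(9/4) = 0.81093.
l1*log(l1/l2) = 9 * 0.81093 = 7.298372.
KL = 7.298372 - 9 + 4 = 2.2984

2.2984


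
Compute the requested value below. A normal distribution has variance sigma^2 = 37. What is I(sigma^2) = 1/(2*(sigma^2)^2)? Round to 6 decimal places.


Fisher information for variance: I(sigma^2) = 1/(2*sigma^4).
sigma^2 = 37, so sigma^4 = 1369.
I = 1/(2*1369) = 1/2738 = 0.000365

0.000365


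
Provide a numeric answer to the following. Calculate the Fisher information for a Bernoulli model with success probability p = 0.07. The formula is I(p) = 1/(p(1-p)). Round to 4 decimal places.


For Bernoulli(p), Fisher information is I(p) = 1/(p*(1-p)).
p = 0.07, 1-p = 0.93.
p*(1-p) = 0.0651.
I(p) = 1/0.0651 = 15.3610

15.3610


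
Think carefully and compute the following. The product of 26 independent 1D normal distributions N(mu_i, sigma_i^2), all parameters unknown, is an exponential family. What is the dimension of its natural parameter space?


Exponential family dimension calculation:
Each univariate normal has two natural parameters (mu/sigma^2 and -1/(2 sigma^2)).
With 26 independent components, dim = 2 * 26 = 52.

52


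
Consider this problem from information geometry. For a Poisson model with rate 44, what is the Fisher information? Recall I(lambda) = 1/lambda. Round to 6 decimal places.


Fisher information for Poisson: I(lambda) = 1/lambda.
lambda = 44.
I(lambda) = 1/44 = 0.022727

0.022727


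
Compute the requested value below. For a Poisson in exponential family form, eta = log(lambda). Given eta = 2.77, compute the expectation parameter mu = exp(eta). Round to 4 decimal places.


Expectation parameter for Poisson exponential family:
mu = exp(eta).
eta = 2.77.
mu = exp(2.77) = 15.9586

15.9586


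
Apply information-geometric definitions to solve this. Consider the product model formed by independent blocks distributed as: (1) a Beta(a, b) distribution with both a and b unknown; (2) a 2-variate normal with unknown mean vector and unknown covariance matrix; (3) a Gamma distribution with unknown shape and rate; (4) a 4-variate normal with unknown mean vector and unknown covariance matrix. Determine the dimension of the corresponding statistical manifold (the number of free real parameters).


The dimension of a statistical manifold equals the number of free
(independent) real parameters of the model. For a product of independent
blocks the parameter counts add.
- Beta (a, b): 2.
- 2-variate normal: 2 (mean) + 2*3/2 = 3 (symmetric covariance) = 5.
- Gamma (shape, rate): 2.
- 4-variate normal: 4 (mean) + 4*5/2 = 10 (symmetric covariance) = 14.
Total = 2 + 5 + 2 + 14 = 23.
Dimension = 23

23


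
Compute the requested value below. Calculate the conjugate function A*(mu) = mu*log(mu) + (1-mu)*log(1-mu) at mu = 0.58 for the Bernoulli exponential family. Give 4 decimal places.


Legendre transform for Bernoulli:
A*(mu) = mu*log(mu) + (1-mu)*log(1-mu).
mu = 0.58, 1-mu = 0.42.
mu*log(mu) = 0.58*log(0.58) = -0.315942.
(1-mu)*log(1-mu) = 0.42*log(0.42) = -0.36435.
A* = -0.315942 + -0.36435 = -0.6803

-0.6803


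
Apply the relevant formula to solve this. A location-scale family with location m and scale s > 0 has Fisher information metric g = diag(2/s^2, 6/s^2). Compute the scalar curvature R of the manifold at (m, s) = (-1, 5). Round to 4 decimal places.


The metric has the form g = (A dm^2 + B ds^2)/s^2 with A = 2, B = 6.
Substitute u = sqrt(A/B)*m: g = B*(du^2 + ds^2)/s^2, i.e. B times the
Poincare upper half-plane metric, which has constant Gaussian curvature -1.
Scaling a 2D metric by a constant c divides the Gaussian curvature by c,
so K = -1/B = -1/(6) = -0.1667 everywhere (the point (m, s) = (-1, 5) is irrelevant:
the curvature is constant).
Scalar curvature in dimension 2: R = 2K = -2/(6) = -0.3333.

-0.3333


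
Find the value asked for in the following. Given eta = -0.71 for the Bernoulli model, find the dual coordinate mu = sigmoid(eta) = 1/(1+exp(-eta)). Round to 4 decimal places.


Dual coordinate (expectation parameter) for Bernoulli:
mu = 1/(1+exp(-eta)).
eta = -0.71.
exp(-eta) = exp(0.71) = 2.033991.
mu = 1/(1+2.033991) = 0.3296

0.3296


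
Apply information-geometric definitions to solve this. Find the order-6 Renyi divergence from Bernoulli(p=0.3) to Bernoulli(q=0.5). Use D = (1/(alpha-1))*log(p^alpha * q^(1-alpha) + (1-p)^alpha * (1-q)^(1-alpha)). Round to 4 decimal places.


Renyi divergence of order alpha between Bernoulli distributions:
D = (1/(alpha-1))*log(p^alpha * q^(1-alpha) + (1-p)^alpha * (1-q)^(1-alpha)).
alpha = 6, p = 0.3, q = 0.5.
p^alpha * q^(1-alpha) = 0.3^6 * 0.5^-5 = 0.023328.
(1-p)^alpha * (1-q)^(1-alpha) = 0.7^6 * 0.5^-5 = 3.764768.
sum = 0.023328 + 3.764768 = 3.788096.
D = (1/5)*log(3.788096) = 0.2664

0.2664


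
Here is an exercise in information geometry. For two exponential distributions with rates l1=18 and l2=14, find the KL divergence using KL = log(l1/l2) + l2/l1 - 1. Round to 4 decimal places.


KL divergence for exponential family:
KL = log(l1/l2) + l2/l1 - 1.
log(18/14) = 0.251314.
14/18 = 0.777778.
KL = 0.251314 + 0.777778 - 1 = 0.0291

0.0291


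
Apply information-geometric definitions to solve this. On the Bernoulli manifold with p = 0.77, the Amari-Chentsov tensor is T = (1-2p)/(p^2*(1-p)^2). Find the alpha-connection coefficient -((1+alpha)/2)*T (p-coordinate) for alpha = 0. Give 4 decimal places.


Skewness (Amari-Chentsov) tensor: T = (1-2p)/(p^2*(1-p)^2).
p = 0.77, 1-2p = -0.54, p^2 = 0.5929, (1-p)^2 = 0.0529.
T = -0.54/(0.5929 * 0.0529) = -17.216967.
In the p-coordinate, Gamma^(alpha) = Gamma^(0) - (alpha/2)*T with Gamma^(0) = (1/2)*g'(p) = -T/2,
so Gamma^(alpha) = -((1+alpha)/2)*T.
alpha = 0, -(1+alpha)/2 = -0.5.
Gamma = -0.5 * -17.216967 = 8.6085

8.6085


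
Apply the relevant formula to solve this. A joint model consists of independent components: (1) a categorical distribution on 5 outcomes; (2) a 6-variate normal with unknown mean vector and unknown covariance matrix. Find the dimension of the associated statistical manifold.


The dimension of a statistical manifold equals the number of free
(independent) real parameters of the model. For a product of independent
blocks the parameter counts add.
- categorical on 5 outcomes (probabilities sum to 1): 5-1 = 4.
- 6-variate normal: 6 (mean) + 6*7/2 = 21 (symmetric covariance) = 27.
Total = 4 + 27 = 31.
Dimension = 31

31


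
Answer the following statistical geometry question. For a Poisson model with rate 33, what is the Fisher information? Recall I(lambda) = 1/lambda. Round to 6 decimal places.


Fisher information for Poisson: I(lambda) = 1/lambda.
lambda = 33.
I(lambda) = 1/33 = 0.030303

0.030303


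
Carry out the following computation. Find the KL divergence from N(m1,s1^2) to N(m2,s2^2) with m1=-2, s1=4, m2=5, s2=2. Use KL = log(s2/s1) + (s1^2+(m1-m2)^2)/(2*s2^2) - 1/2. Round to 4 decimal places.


KL divergence between normal distributions:
KL = log(s2/s1) + (s1^2 + (m1-m2)^2)/(2*s2^2) - 1/2.
log(2/4) = -0.693147.
(4^2 + (-2-5)^2)/(2*2^2) = (16 + 49)/8 = 8.125.
KL = -0.693147 + 8.125 - 0.5 = 6.9319

6.9319


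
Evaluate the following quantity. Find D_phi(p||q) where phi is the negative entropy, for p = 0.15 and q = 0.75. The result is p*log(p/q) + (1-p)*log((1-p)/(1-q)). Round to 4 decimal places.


Bregman divergence with negative entropy generator:
D = p*log(p/q) + (1-p)*log((1-p)/(1-q)).
p = 0.15, q = 0.75.
p*log(p/q) = 0.15*log(0.15/0.75) = -0.241416.
(1-p)*log((1-p)/(1-q)) = 0.85*log(0.85/0.25) = 1.040209.
D = -0.241416 + 1.040209 = 0.7988

0.7988


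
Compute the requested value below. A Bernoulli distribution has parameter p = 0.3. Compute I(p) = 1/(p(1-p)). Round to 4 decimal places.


For Bernoulli(p), Fisher information is I(p) = 1/(p*(1-p)).
p = 0.3, 1-p = 0.7.
p*(1-p) = 0.21.
I(p) = 1/0.21 = 4.7619

4.7619


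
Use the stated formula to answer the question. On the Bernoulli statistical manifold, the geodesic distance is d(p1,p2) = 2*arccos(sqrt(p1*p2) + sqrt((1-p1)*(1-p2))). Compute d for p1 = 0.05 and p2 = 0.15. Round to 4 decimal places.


Geodesic distance on Bernoulli manifold:
d(p1,p2) = 2*arccos(sqrt(p1*p2) + sqrt((1-p1)*(1-p2))).
sqrt(p1*p2) = sqrt(0.05*0.15) = 0.086603.
sqrt((1-p1)*(1-p2)) = sqrt(0.95*0.85) = 0.89861.
arg = 0.086603 + 0.89861 = 0.985213.
d = 2*arccos(0.985213) = 0.3444

0.3444


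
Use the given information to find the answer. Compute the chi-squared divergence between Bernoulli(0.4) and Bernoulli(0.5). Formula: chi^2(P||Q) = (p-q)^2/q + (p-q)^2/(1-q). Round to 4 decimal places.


Chi-squared divergence between Bernoulli distributions:
chi^2 = (p-q)^2/q + (p-q)^2/(1-q).
p = 0.4, q = 0.5, p-q = -0.1.
(p-q)^2 = 0.01.
term1 = 0.01/0.5 = 0.02.
term2 = 0.01/0.5 = 0.02.
chi^2 = 0.02 + 0.02 = 0.0400

0.0400


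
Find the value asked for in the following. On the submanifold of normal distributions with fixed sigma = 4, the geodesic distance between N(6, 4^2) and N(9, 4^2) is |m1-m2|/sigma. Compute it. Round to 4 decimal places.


On the fixed-variance normal subfamily, geodesic distance = |m1-m2|/sigma.
|6 - 9| = 3.
sigma = 4.
d = 3/4 = 0.7500

0.7500


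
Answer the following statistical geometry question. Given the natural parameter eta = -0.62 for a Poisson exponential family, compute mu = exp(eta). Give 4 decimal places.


Expectation parameter for Poisson exponential family:
mu = exp(eta).
eta = -0.62.
mu = exp(-0.62) = 0.5379

0.5379


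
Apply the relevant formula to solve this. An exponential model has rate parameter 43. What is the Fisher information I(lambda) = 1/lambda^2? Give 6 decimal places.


Fisher information for exponential: I(lambda) = 1/lambda^2.
lambda = 43, lambda^2 = 1849.
I = 1/1849 = 0.000541

0.000541


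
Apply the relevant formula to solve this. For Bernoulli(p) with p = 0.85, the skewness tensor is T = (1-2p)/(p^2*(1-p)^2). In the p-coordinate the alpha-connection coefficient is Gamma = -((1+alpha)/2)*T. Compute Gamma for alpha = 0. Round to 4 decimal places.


Skewness (Amari-Chentsov) tensor: T = (1-2p)/(p^2*(1-p)^2).
p = 0.85, 1-2p = -0.7, p^2 = 0.7225, (1-p)^2 = 0.0225.
T = -0.7/(0.7225 * 0.0225) = -43.060361.
In the p-coordinate, Gamma^(alpha) = Gamma^(0) - (alpha/2)*T with Gamma^(0) = (1/2)*g'(p) = -T/2,
so Gamma^(alpha) = -((1+alpha)/2)*T.
alpha = 0, -(1+alpha)/2 = -0.5.
Gamma = -0.5 * -43.060361 = 21.5302

21.5302


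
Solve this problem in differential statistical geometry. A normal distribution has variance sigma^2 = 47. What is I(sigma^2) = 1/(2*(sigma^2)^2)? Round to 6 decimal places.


Fisher information for variance: I(sigma^2) = 1/(2*sigma^4).
sigma^2 = 47, so sigma^4 = 2209.
I = 1/(2*2209) = 1/4418 = 0.000226

0.000226


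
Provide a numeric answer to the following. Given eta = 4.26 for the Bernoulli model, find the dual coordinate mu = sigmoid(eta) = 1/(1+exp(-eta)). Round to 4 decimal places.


Dual coordinate (expectation parameter) for Bernoulli:
mu = 1/(1+exp(-eta)).
eta = 4.26.
exp(-eta) = exp(-4.26) = 0.014122.
mu = 1/(1+0.014122) = 0.9861

0.9861


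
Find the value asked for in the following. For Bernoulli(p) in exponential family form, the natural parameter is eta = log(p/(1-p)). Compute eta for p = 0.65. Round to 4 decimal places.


Natural parameter for Bernoulli: eta = log(p/(1-p)).
p = 0.65, 1-p = 0.35.
p/(1-p) = 1.857143.
eta = log(1.857143) = 0.6190

0.6190


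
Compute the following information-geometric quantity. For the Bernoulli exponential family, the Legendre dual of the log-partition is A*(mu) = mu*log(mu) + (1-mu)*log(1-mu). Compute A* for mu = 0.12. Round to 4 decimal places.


Legendre transform for Bernoulli:
A*(mu) = mu*log(mu) + (1-mu)*log(1-mu).
mu = 0.12, 1-mu = 0.88.
mu*log(mu) = 0.12*log(0.12) = -0.254432.
(1-mu)*log(1-mu) = 0.88*log(0.88) = -0.112493.
A* = -0.254432 + -0.112493 = -0.3669

-0.3669


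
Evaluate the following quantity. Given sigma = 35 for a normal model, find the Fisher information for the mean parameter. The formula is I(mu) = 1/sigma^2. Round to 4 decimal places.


The Fisher information for the mean of a normal distribution is I(mu) = 1/sigma^2.
sigma = 35, so sigma^2 = 1225.
I(mu) = 1/1225 = 0.0008

0.0008
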